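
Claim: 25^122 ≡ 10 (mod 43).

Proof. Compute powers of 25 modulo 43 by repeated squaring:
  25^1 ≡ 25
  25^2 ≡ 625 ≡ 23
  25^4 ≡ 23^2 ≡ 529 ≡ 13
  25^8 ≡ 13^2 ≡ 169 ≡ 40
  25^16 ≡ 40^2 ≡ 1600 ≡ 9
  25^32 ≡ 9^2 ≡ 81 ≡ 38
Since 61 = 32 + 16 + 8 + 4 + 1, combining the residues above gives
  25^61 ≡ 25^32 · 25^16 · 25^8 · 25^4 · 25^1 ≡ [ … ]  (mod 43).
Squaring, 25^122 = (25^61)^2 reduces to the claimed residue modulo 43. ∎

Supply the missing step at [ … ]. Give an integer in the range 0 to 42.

15

Multiply the listed residues: 38 · 9 · 40 · 13 · 25 = 342 → 13680 → 177840 → 4446000.
Reducing modulo 43: 4446000 = 103395·43 + 15, so 25^61 ≡ 15.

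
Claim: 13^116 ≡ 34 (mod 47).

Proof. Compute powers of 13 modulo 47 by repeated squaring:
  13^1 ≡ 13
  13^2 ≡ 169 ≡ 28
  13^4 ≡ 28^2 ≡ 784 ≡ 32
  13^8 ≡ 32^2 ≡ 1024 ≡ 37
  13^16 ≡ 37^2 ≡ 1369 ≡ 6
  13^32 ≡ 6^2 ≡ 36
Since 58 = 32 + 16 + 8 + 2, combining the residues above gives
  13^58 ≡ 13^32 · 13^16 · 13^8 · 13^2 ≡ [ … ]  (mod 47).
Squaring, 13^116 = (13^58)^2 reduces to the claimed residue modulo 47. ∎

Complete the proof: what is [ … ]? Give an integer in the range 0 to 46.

9

13^32 · 13^16 · 13^8 · 13^2 ≡ 36 · 6 · 37 · 28 = 223776.
223776 mod 47 = 9, so 13^58 ≡ 9 (mod 47).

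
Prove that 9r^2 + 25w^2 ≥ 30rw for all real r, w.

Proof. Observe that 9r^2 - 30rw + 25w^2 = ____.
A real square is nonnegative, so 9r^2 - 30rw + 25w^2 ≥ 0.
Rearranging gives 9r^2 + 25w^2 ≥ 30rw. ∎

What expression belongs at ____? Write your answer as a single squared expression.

(3r - 5w)^2

The leading and trailing coefficients are 3^2 and 5^2, and 30 = 2·3·5, so the trinomial is (3r - 5w)^2.
Hence 9r^2 - 30rw + 25w^2 ≥ 0.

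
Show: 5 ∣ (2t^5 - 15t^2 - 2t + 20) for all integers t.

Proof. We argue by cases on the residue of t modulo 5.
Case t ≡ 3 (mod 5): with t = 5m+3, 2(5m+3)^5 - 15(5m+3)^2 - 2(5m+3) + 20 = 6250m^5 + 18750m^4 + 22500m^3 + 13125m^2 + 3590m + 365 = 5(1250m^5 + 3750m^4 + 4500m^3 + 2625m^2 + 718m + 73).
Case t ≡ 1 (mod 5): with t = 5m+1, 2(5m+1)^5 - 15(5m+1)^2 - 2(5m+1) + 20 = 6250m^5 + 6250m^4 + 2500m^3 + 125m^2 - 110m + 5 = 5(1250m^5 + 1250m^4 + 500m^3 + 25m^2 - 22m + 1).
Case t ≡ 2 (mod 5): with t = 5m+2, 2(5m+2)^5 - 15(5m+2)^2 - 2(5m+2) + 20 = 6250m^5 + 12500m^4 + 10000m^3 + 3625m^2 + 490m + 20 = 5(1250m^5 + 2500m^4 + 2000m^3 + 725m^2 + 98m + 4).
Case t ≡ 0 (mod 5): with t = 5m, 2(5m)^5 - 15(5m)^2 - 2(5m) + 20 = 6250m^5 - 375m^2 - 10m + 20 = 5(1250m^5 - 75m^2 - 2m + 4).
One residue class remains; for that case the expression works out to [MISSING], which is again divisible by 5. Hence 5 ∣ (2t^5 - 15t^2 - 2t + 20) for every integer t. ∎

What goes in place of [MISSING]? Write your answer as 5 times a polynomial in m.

The residues treated are {3, 1, 2, 0}, so the missing case is t ≡ 4 (mod 5); write t = 5m+4.
Then 2(5m+4)^5 - 15(5m+4)^2 - 2(5m+4) + 20 = 6250m^5 + 25000m^4 + 40000m^3 + 31625m^2 + 12190m + 1820 = 5(1250m^5 + 5000m^4 + 8000m^3 + 6325m^2 + 2438m + 364).

5(1250m^5 + 5000m^4 + 8000m^3 + 6325m^2 + 2438m + 364)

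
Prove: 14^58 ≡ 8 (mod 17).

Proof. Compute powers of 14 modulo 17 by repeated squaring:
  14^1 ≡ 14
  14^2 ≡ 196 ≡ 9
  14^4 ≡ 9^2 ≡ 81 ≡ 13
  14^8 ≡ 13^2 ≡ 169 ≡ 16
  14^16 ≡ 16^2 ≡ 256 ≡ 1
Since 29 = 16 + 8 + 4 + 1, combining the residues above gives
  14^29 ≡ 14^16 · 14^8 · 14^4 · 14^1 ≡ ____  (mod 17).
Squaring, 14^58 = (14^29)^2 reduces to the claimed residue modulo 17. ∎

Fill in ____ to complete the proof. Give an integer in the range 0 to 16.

Multiply the listed residues: 1 · 16 · 13 · 14 = 16 → 208 → 2912.
Reducing modulo 17: 2912 = 171·17 + 5, so 14^29 ≡ 5.

5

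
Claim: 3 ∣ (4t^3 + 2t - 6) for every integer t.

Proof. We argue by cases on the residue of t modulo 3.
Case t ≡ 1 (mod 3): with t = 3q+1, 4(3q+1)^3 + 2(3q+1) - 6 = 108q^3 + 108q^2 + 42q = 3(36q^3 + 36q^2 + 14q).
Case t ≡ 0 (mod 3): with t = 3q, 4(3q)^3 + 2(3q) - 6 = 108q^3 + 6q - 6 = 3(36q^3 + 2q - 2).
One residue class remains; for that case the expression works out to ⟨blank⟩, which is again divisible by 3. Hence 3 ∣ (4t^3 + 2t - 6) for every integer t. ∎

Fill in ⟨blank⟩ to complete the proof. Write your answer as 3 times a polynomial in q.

3(36q^3 + 72q^2 + 50q + 10)

The residues treated are {1, 0}, so the missing case is t ≡ 2 (mod 3); write t = 3q+2.
Then 4(3q+2)^3 + 2(3q+2) - 6 = 108q^3 + 216q^2 + 150q + 30 = 3(36q^3 + 72q^2 + 50q + 10).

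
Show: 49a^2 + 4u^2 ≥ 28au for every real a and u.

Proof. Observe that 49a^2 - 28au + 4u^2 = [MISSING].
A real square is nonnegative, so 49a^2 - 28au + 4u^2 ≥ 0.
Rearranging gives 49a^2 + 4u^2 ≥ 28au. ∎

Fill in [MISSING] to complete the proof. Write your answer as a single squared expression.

(7a - 2u)^2

The leading and trailing coefficients are 7^2 and 2^2, and 28 = 2·7·2, so the trinomial is (7a - 2u)^2.
Hence 49a^2 - 28au + 4u^2 ≥ 0.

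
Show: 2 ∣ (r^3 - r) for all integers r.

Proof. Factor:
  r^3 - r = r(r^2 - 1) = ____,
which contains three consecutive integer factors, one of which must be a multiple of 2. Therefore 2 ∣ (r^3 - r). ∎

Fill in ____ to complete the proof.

(r - 1)r(r + 1)

r(r^2 - 1) = r(r - 1)(r + 1) = (r - 1)r(r + 1).
These three factors are consecutive integers, so their product is divisible by 2.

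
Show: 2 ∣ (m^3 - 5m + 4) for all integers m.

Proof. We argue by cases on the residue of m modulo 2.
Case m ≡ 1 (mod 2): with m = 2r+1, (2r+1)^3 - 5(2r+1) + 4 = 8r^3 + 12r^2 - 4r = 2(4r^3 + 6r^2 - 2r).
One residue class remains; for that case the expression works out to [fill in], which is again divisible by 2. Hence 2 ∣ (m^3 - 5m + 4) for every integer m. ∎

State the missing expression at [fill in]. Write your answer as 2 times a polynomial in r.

Only m ≡ 0 (mod 2) is unaccounted for. Put m = 2r:
(2r)^3 - 5(2r) + 4 expands to 8r^3 - 10r + 4,
and factoring out 2 leaves 2(4r^3 - 5r + 2).

2(4r^3 - 5r + 2)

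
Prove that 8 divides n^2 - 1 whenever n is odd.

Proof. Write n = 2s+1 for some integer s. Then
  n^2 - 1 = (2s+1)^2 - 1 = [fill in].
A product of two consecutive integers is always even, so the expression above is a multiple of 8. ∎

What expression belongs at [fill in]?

(2s+1)^2 - 1 = 4s^2 + 4s + 1 - 1 = 4s^2 + 4s = 4s(s+1).
Since s and s+1 are consecutive, s(s+1) is even, and 4·(even) is a multiple of 8.

4s(s + 1)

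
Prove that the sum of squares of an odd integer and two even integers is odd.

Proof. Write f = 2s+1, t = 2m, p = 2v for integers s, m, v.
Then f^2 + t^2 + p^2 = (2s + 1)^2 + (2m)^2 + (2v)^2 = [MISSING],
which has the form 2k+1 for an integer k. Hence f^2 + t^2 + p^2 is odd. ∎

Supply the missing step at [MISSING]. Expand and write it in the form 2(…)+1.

2(2m^2 + 2s^2 + 2s + 2v^2) + 1

(2s + 1)^2 + (2m)^2 + (2v)^2 = 4m^2 + 4s^2 + 4s + 4v^2 + 1
= 2(2m^2 + 2s^2 + 2s + 2v^2) + 1.
Since 2m^2 + 2s^2 + 2s + 2v^2 is an integer, the sum of squares is of the form 2k+1 for an integer k.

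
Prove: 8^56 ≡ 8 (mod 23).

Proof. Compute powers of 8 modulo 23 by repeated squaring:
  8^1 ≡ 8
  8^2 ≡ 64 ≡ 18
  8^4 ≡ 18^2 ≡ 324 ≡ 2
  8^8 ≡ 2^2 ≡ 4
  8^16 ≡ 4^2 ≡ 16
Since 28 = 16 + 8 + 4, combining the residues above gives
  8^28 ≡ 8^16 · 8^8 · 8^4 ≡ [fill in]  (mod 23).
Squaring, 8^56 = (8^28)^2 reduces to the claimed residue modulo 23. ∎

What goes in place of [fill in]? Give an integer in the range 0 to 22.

13

8^16 · 8^8 · 8^4 ≡ 16 · 4 · 2 = 128.
128 mod 23 = 13, so 8^28 ≡ 13 (mod 23).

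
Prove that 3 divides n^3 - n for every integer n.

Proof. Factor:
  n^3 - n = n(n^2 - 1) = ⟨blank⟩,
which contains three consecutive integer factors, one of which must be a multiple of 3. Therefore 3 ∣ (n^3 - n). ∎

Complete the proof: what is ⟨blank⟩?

(n - 1)n(n + 1)

n(n^2 - 1) = n(n - 1)(n + 1) = (n - 1)n(n + 1).
These three factors are consecutive integers, so their product is divisible by 3.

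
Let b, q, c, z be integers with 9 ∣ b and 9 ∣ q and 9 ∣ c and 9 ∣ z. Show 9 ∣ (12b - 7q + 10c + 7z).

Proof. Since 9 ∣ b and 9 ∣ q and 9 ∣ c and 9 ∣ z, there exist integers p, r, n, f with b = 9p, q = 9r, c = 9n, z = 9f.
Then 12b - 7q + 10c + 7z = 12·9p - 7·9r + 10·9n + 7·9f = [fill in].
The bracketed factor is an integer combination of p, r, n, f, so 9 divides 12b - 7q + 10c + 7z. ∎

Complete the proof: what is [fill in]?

9(7f + 10n + 12p - 7r)

Each term has a factor of 9: 12·9p - 7·9r + 10·9n + 7·9f = 9·(7f + 10n + 12p - 7r).
Since 7f + 10n + 12p - 7r is an integer, 9 ∣ (12b - 7q + 10c + 7z).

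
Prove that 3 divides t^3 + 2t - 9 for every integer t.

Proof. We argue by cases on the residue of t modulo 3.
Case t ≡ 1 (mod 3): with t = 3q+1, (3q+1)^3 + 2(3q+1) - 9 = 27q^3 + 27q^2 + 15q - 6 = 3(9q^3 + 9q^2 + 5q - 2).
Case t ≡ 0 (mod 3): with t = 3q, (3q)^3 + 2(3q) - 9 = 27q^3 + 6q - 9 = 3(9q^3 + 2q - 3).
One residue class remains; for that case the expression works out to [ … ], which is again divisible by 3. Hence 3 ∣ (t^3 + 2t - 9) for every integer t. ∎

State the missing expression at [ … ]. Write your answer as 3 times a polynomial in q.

3(9q^3 + 18q^2 + 14q + 1)

The residues treated are {1, 0}, so the missing case is t ≡ 2 (mod 3); write t = 3q+2.
Then (3q+2)^3 + 2(3q+2) - 9 = 27q^3 + 54q^2 + 42q + 3 = 3(9q^3 + 18q^2 + 14q + 1).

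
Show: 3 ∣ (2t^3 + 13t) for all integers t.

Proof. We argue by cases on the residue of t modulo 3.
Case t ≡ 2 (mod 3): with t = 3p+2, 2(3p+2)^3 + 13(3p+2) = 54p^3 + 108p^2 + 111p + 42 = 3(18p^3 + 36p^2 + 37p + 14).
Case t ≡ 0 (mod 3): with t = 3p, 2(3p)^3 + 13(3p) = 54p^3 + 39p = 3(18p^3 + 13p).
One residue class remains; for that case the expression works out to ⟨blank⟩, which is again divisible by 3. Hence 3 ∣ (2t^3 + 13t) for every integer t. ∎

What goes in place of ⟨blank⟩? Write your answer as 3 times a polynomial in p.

The residues treated are {2, 0}, so the missing case is t ≡ 1 (mod 3); write t = 3p+1.
Then 2(3p+1)^3 + 13(3p+1) = 54p^3 + 54p^2 + 57p + 15 = 3(18p^3 + 18p^2 + 19p + 5).

3(18p^3 + 18p^2 + 19p + 5)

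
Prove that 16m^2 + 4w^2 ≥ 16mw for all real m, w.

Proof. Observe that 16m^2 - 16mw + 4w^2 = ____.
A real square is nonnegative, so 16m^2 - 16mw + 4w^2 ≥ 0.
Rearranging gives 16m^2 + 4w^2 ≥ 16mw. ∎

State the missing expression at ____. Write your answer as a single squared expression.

(4m - 2w)^2

16m^2 - 16mw + 4w^2 is a perfect-square trinomial: the outer terms are (4m)^2 and (2w)^2, and the cross term is -2·4m·2w.
So 16m^2 - 16mw + 4w^2 = (4m - 2w)^2 ≥ 0.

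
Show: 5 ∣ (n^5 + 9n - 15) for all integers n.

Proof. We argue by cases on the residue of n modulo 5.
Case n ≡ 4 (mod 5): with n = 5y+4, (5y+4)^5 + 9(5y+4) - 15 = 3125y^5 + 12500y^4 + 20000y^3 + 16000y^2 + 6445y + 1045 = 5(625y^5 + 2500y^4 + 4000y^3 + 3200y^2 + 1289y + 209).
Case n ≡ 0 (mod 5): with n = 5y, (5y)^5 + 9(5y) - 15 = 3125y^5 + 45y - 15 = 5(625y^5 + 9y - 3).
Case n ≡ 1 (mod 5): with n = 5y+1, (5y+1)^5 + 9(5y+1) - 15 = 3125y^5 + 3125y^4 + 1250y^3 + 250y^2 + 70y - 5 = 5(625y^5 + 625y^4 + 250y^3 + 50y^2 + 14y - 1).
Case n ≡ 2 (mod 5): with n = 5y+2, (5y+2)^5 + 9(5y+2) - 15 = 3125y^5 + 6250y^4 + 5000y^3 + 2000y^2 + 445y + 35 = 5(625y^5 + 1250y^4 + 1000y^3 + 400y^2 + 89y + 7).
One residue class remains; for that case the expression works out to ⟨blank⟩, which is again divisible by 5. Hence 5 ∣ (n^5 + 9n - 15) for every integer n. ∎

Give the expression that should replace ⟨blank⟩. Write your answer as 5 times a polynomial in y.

The residues treated are {4, 0, 1, 2}, so the missing case is n ≡ 3 (mod 5); write n = 5y+3.
Then (5y+3)^5 + 9(5y+3) - 15 = 3125y^5 + 9375y^4 + 11250y^3 + 6750y^2 + 2070y + 255 = 5(625y^5 + 1875y^4 + 2250y^3 + 1350y^2 + 414y + 51).

5(625y^5 + 1875y^4 + 2250y^3 + 1350y^2 + 414y + 51)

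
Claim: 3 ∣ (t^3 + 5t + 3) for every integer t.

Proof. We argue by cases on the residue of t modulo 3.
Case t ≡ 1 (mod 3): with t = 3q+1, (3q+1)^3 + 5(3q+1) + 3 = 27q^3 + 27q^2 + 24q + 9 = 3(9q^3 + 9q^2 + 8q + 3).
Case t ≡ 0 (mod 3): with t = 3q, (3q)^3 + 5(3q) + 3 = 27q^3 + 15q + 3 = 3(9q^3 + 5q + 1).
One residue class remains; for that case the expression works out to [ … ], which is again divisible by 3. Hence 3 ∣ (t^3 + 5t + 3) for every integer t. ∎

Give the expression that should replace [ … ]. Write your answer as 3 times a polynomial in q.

3(9q^3 + 18q^2 + 17q + 7)

The residues treated are {1, 0}, so the missing case is t ≡ 2 (mod 3); write t = 3q+2.
Then (3q+2)^3 + 5(3q+2) + 3 = 27q^3 + 54q^2 + 51q + 21 = 3(9q^3 + 18q^2 + 17q + 7).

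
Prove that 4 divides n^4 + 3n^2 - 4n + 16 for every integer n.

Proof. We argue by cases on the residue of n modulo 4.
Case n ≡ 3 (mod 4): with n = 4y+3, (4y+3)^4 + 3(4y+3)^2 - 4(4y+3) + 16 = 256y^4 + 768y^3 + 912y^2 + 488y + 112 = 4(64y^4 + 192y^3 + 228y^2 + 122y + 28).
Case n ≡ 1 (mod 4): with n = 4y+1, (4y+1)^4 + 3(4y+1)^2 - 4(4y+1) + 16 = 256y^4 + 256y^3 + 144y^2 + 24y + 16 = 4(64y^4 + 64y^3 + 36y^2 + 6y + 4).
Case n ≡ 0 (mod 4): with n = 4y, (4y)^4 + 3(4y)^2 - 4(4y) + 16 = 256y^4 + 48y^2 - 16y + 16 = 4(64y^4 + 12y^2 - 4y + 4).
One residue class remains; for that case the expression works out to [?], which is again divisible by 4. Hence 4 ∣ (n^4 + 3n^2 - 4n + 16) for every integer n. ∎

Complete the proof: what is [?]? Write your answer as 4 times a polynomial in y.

Only n ≡ 2 (mod 4) is unaccounted for. Put n = 4y+2:
(4y+2)^4 + 3(4y+2)^2 - 4(4y+2) + 16 expands to 256y^4 + 512y^3 + 432y^2 + 160y + 36,
and factoring out 4 leaves 4(64y^4 + 128y^3 + 108y^2 + 40y + 9).

4(64y^4 + 128y^3 + 108y^2 + 40y + 9)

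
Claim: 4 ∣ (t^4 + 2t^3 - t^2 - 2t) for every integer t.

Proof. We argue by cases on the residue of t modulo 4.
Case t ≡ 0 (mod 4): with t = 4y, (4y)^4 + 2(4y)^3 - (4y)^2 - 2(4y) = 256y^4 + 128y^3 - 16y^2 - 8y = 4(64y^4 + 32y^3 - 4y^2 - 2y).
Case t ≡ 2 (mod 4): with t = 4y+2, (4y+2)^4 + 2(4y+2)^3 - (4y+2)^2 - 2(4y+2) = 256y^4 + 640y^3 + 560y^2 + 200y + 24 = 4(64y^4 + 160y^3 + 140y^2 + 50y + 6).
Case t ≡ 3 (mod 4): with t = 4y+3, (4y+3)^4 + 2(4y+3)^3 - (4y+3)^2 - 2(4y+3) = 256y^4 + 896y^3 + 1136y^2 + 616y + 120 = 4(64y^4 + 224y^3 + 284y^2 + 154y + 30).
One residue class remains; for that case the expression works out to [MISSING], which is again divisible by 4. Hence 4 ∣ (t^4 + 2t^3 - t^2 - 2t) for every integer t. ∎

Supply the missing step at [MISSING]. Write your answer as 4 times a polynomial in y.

4(64y^4 + 96y^3 + 44y^2 + 6y)

Only t ≡ 1 (mod 4) is unaccounted for. Put t = 4y+1:
(4y+1)^4 + 2(4y+1)^3 - (4y+1)^2 - 2(4y+1) expands to 256y^4 + 384y^3 + 176y^2 + 24y,
and factoring out 4 leaves 4(64y^4 + 96y^3 + 44y^2 + 6y).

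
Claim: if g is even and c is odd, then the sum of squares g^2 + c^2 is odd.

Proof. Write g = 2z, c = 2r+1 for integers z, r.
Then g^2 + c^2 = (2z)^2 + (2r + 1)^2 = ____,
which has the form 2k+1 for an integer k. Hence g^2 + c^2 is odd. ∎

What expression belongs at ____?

2(2r^2 + 2r + 2z^2) + 1

Expanding: (2z)^2 + (2r + 1)^2 = 4r^2 + 4r + 4z^2 + 1.
Every term except the constant is even, so this is 2(2r^2 + 2r + 2z^2) + 1,
and 2r^2 + 2r + 2z^2 ∈ ℤ gives the required form.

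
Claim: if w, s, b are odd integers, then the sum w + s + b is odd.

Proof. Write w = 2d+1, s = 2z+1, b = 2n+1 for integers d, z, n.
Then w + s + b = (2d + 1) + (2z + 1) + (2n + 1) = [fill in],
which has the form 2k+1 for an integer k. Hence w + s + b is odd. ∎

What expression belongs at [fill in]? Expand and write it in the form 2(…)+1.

Expanding: (2d + 1) + (2z + 1) + (2n + 1) = 2d + 2n + 2z + 3.
Every term except the constant is even, so this is 2(d + n + z + 1) + 1,
and d + n + z + 1 ∈ ℤ gives the required form.

2(d + n + z + 1) + 1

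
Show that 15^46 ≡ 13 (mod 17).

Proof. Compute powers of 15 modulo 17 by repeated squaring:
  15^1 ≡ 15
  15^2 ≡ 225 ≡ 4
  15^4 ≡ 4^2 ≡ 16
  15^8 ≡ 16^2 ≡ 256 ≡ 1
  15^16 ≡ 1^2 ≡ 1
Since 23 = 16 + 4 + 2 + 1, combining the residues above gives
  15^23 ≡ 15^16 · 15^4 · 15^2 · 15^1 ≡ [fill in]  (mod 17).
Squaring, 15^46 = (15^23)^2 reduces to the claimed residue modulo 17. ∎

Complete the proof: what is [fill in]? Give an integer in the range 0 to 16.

Multiply the listed residues: 1 · 16 · 4 · 15 = 16 → 64 → 960.
Reducing modulo 17: 960 = 56·17 + 8, so 15^23 ≡ 8.

8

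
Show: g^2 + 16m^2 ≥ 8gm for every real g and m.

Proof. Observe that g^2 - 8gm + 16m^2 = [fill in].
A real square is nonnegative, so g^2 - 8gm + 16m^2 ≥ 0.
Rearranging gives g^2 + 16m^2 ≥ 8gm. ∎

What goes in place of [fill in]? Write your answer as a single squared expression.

(g - 4m)^2

The leading and trailing coefficients are 1^2 and 4^2, and 8 = 2·1·4, so the trinomial is (g - 4m)^2.
Hence g^2 - 8gm + 16m^2 ≥ 0.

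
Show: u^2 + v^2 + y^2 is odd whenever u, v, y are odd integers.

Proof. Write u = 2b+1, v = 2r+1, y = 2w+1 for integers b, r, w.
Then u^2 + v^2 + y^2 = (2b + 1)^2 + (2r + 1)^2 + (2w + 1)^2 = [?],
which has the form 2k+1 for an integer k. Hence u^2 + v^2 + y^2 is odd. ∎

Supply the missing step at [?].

2(2b^2 + 2b + 2r^2 + 2r + 2w^2 + 2w + 1) + 1

(2b + 1)^2 + (2r + 1)^2 + (2w + 1)^2 = 4b^2 + 4b + 4r^2 + 4r + 4w^2 + 4w + 3
= 2(2b^2 + 2b + 2r^2 + 2r + 2w^2 + 2w + 1) + 1.
Since 2b^2 + 2b + 2r^2 + 2r + 2w^2 + 2w + 1 is an integer, the sum of squares is of the form 2k+1 for an integer k.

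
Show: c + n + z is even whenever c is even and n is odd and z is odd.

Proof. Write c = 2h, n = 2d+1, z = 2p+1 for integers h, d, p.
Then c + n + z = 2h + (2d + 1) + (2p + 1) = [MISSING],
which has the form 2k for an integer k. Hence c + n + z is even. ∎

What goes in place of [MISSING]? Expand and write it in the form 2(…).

2h + (2d + 1) + (2p + 1) = 2d + 2h + 2p + 2
= 2(d + h + p + 1).
Since d + h + p + 1 is an integer, the sum is of the form 2k for an integer k.

2(d + h + p + 1)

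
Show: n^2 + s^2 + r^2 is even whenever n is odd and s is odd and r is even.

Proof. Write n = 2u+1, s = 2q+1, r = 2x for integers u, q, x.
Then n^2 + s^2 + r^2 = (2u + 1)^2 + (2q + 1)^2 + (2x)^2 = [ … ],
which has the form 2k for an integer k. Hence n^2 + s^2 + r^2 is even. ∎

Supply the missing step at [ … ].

(2u + 1)^2 + (2q + 1)^2 + (2x)^2 = 4q^2 + 4q + 4u^2 + 4u + 4x^2 + 2
= 2(2q^2 + 2q + 2u^2 + 2u + 2x^2 + 1).
Since 2q^2 + 2q + 2u^2 + 2u + 2x^2 + 1 is an integer, the sum of squares is of the form 2k for an integer k.

2(2q^2 + 2q + 2u^2 + 2u + 2x^2 + 1)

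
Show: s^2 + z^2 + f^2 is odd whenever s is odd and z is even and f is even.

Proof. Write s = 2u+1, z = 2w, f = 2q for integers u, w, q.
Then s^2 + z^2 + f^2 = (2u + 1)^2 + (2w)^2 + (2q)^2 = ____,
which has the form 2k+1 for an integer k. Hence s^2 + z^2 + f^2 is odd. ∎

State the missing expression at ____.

Expanding: (2u + 1)^2 + (2w)^2 + (2q)^2 = 4q^2 + 4u^2 + 4u + 4w^2 + 1.
Every term except the constant is even, so this is 2(2q^2 + 2u^2 + 2u + 2w^2) + 1,
and 2q^2 + 2u^2 + 2u + 2w^2 ∈ ℤ gives the required form.

2(2q^2 + 2u^2 + 2u + 2w^2) + 1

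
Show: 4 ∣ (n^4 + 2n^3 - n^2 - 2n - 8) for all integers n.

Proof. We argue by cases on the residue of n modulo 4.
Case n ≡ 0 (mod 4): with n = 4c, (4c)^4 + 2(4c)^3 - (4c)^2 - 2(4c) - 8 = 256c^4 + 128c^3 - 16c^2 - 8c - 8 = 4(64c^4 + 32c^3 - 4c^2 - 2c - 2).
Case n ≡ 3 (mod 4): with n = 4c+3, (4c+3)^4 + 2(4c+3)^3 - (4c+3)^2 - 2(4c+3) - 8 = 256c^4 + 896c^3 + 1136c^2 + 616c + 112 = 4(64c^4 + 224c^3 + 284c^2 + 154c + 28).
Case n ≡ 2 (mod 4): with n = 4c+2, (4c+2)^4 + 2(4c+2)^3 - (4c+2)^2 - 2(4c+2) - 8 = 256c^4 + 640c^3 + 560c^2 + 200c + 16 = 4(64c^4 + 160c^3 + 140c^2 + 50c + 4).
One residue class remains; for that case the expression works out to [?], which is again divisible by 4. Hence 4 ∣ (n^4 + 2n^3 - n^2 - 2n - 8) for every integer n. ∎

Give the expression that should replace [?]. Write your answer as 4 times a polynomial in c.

The residues treated are {0, 3, 2}, so the missing case is n ≡ 1 (mod 4); write n = 4c+1.
Then (4c+1)^4 + 2(4c+1)^3 - (4c+1)^2 - 2(4c+1) - 8 = 256c^4 + 384c^3 + 176c^2 + 24c - 8 = 4(64c^4 + 96c^3 + 44c^2 + 6c - 2).

4(64c^4 + 96c^3 + 44c^2 + 6c - 2)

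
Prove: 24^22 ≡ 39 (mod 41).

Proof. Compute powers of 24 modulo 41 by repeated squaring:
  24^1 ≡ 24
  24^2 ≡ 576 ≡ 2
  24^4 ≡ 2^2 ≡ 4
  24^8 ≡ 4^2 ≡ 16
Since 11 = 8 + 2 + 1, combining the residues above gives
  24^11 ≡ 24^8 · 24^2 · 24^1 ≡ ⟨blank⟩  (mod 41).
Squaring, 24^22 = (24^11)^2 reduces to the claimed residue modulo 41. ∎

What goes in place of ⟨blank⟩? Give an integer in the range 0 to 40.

30

24^8 · 24^2 · 24^1 ≡ 16 · 2 · 24 = 768.
768 mod 41 = 30, so 24^11 ≡ 30 (mod 41).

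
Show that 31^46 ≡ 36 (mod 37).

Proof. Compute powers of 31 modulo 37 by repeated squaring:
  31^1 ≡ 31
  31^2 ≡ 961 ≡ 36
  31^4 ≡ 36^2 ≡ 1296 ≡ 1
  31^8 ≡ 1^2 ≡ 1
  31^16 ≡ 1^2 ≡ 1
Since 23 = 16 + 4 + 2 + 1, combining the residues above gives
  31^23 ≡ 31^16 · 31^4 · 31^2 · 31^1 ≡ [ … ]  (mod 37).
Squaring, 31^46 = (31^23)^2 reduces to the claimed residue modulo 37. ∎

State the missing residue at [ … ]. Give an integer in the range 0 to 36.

Multiply the listed residues: 1 · 1 · 36 · 31 = 1 → 36 → 1116.
Reducing modulo 37: 1116 = 30·37 + 6, so 31^23 ≡ 6.

6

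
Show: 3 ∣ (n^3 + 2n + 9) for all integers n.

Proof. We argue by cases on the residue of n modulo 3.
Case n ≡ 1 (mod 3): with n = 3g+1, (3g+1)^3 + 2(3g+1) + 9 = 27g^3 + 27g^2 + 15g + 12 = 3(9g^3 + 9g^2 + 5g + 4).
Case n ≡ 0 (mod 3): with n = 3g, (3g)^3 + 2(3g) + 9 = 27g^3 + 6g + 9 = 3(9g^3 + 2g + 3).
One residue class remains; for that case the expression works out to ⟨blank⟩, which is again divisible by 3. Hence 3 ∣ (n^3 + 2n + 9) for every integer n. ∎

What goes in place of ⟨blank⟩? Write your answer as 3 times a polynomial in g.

The residues treated are {1, 0}, so the missing case is n ≡ 2 (mod 3); write n = 3g+2.
Then (3g+2)^3 + 2(3g+2) + 9 = 27g^3 + 54g^2 + 42g + 21 = 3(9g^3 + 18g^2 + 14g + 7).

3(9g^3 + 18g^2 + 14g + 7)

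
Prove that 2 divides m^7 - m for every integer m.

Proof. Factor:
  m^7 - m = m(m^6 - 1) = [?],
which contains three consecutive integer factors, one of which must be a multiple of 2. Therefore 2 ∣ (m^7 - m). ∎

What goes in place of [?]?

(m - 1)m(m + 1)(m^4 + m^2 + 1)

m^6 - 1 = (m^2 - 1)(m^4 + m^2 + 1), and m^2 - 1 = (m-1)(m+1).
So m(m^6 - 1) = (m - 1)m(m + 1)(m^4 + m^2 + 1).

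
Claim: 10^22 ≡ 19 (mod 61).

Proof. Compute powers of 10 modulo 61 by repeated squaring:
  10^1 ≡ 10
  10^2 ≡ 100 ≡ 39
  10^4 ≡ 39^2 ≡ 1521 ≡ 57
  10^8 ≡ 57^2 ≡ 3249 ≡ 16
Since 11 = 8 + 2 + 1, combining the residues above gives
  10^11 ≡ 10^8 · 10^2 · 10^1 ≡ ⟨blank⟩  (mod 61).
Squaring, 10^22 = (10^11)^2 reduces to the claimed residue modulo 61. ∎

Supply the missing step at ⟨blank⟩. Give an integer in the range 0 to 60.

18

10^8 · 10^2 · 10^1 ≡ 16 · 39 · 10 = 6240.
6240 mod 61 = 18, so 10^11 ≡ 18 (mod 61).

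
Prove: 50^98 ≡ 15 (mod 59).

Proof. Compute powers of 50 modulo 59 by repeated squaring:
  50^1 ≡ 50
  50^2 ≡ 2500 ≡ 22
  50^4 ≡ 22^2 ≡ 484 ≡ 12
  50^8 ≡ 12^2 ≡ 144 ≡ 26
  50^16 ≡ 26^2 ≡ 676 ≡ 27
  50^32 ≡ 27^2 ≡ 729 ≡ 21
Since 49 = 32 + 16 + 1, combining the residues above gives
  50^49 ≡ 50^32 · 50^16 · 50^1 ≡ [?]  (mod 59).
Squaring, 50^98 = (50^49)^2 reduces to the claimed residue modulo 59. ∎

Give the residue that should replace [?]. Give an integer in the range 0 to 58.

50^32 · 50^16 · 50^1 ≡ 21 · 27 · 50 = 28350.
28350 mod 59 = 30, so 50^49 ≡ 30 (mod 59).

30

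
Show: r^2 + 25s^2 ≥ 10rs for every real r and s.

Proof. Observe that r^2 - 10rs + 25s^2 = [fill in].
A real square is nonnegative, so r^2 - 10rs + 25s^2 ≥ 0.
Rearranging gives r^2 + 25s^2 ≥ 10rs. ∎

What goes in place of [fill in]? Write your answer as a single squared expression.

r^2 - 10rs + 25s^2 is a perfect-square trinomial: the outer terms are (r)^2 and (5s)^2, and the cross term is -2·r·5s.
So r^2 - 10rs + 25s^2 = (r - 5s)^2 ≥ 0.

(r - 5s)^2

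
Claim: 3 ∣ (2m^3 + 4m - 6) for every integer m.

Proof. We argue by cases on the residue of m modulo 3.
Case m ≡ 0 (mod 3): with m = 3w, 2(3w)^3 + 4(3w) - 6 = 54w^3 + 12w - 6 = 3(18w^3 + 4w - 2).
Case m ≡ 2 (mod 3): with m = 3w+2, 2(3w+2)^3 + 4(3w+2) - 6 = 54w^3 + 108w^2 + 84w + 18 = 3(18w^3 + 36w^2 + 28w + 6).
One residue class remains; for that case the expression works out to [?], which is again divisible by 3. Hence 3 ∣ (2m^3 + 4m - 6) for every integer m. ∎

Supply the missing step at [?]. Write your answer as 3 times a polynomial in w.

3(18w^3 + 18w^2 + 10w)

Only m ≡ 1 (mod 3) is unaccounted for. Put m = 3w+1:
2(3w+1)^3 + 4(3w+1) - 6 expands to 54w^3 + 54w^2 + 30w,
and factoring out 3 leaves 3(18w^3 + 18w^2 + 10w).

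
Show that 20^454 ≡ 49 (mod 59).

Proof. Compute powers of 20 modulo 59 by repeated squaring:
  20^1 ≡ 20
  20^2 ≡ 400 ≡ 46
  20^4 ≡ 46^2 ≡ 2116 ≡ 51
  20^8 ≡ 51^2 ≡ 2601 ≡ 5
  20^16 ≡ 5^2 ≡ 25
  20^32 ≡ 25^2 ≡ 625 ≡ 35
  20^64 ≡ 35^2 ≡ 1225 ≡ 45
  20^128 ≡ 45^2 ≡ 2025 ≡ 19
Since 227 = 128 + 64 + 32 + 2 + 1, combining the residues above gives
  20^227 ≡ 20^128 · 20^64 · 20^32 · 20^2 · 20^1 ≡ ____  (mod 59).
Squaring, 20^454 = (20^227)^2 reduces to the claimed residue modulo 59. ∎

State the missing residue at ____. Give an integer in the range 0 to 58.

7

20^128 · 20^64 · 20^32 · 20^2 · 20^1 ≡ 19 · 45 · 35 · 46 · 20 = 27531000.
27531000 mod 59 = 7, so 20^227 ≡ 7 (mod 59).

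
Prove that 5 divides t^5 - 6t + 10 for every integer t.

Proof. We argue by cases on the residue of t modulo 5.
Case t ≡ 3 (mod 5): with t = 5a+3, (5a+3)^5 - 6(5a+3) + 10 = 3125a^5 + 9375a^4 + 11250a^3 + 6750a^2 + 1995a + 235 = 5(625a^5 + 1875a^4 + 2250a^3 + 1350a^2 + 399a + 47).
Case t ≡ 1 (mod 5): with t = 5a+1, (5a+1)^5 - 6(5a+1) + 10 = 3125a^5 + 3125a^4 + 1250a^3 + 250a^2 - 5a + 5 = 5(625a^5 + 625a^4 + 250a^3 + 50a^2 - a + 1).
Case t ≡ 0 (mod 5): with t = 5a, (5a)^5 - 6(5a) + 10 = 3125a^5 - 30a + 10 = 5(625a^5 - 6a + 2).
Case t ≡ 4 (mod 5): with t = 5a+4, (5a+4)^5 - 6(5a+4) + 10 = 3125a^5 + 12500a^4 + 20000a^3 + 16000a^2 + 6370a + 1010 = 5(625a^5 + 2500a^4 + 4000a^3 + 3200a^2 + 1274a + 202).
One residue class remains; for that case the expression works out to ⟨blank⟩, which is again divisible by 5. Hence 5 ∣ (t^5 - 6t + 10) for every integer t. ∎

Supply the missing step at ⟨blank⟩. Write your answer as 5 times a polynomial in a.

The residues treated are {3, 1, 0, 4}, so the missing case is t ≡ 2 (mod 5); write t = 5a+2.
Then (5a+2)^5 - 6(5a+2) + 10 = 3125a^5 + 6250a^4 + 5000a^3 + 2000a^2 + 370a + 30 = 5(625a^5 + 1250a^4 + 1000a^3 + 400a^2 + 74a + 6).

5(625a^5 + 1250a^4 + 1000a^3 + 400a^2 + 74a + 6)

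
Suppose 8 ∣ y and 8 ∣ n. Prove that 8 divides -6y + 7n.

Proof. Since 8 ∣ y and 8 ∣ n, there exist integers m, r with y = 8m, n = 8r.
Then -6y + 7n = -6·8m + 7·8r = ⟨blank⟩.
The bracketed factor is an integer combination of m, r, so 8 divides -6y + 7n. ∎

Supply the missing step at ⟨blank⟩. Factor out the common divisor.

8(-6m + 7r)

Each term has a factor of 8: -6·8m + 7·8r = 8·(-6m + 7r).
Since -6m + 7r is an integer, 8 ∣ (-6y + 7n).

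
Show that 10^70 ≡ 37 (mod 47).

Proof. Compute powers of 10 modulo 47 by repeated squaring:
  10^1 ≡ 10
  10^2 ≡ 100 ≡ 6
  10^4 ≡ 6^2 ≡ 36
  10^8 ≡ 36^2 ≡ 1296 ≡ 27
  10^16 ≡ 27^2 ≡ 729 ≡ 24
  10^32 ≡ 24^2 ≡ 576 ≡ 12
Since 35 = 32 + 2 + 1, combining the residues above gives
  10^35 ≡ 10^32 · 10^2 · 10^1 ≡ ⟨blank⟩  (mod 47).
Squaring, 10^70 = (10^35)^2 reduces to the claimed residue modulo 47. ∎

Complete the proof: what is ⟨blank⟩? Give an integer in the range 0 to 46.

10^32 · 10^2 · 10^1 ≡ 12 · 6 · 10 = 720.
720 mod 47 = 15, so 10^35 ≡ 15 (mod 47).

15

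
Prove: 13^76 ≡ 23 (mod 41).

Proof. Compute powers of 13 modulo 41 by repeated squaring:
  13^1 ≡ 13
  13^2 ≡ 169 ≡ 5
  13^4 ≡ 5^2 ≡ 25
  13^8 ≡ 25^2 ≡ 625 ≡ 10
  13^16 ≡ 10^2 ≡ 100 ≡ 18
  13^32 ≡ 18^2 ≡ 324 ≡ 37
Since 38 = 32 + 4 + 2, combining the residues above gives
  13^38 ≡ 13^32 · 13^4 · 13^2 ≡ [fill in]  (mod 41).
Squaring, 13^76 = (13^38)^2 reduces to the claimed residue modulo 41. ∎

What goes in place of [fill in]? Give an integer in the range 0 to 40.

Multiply the listed residues: 37 · 25 · 5 = 925 → 4625.
Reducing modulo 41: 4625 = 112·41 + 33, so 13^38 ≡ 33.

33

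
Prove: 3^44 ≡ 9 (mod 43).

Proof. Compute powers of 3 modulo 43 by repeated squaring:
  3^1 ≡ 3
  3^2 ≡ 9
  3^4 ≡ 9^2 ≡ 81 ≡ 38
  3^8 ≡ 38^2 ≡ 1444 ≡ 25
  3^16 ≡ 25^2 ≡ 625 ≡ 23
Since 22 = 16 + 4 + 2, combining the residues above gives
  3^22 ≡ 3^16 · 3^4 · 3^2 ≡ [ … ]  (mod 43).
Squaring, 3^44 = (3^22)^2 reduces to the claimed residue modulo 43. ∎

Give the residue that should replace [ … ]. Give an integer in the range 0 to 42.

40

Multiply the listed residues: 23 · 38 · 9 = 874 → 7866.
Reducing modulo 43: 7866 = 182·43 + 40, so 3^22 ≡ 40.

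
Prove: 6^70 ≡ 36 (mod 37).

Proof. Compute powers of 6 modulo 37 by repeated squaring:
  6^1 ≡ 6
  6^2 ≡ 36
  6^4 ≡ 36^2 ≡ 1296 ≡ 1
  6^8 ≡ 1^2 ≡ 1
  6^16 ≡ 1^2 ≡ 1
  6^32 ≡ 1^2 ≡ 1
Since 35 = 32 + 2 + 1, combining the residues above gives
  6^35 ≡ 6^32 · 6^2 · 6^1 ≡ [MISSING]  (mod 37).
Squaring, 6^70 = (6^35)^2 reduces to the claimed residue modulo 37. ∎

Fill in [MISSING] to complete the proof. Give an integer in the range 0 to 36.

31

6^32 · 6^2 · 6^1 ≡ 1 · 36 · 6 = 216.
216 mod 37 = 31, so 6^35 ≡ 31 (mod 37).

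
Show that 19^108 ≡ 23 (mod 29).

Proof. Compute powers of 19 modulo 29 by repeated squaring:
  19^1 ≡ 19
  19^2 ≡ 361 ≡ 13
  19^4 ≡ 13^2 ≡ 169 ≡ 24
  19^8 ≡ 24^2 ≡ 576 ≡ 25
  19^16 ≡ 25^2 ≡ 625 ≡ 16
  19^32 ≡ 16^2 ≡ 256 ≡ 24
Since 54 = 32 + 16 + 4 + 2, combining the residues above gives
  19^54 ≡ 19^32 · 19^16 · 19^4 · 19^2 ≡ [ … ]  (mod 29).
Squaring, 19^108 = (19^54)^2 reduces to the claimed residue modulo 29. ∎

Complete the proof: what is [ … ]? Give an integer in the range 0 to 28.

9

19^32 · 19^16 · 19^4 · 19^2 ≡ 24 · 16 · 24 · 13 = 119808.
119808 mod 29 = 9, so 19^54 ≡ 9 (mod 29).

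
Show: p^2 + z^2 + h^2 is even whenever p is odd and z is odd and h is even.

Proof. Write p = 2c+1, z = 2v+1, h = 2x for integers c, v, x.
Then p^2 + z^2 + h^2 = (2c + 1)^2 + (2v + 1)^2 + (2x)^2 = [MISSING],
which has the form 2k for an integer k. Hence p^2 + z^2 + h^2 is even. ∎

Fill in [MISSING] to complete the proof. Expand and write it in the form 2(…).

2(2c^2 + 2c + 2v^2 + 2v + 2x^2 + 1)

Expanding: (2c + 1)^2 + (2v + 1)^2 + (2x)^2 = 4c^2 + 4c + 4v^2 + 4v + 4x^2 + 2.
Every term is even; pulling out the factor of 2 gives 2(2c^2 + 2c + 2v^2 + 2v + 2x^2 + 1).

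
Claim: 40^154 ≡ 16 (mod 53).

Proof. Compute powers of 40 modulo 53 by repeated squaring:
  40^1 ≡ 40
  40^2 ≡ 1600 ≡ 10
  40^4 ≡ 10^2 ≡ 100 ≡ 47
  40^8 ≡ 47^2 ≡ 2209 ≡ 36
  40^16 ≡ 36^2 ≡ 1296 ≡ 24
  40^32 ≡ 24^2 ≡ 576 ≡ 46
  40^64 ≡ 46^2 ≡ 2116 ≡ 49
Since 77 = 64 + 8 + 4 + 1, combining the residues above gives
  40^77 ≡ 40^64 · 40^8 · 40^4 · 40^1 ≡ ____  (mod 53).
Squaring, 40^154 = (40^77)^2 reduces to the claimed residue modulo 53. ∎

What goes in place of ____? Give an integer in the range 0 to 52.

4

Multiply the listed residues: 49 · 36 · 47 · 40 = 1764 → 82908 → 3316320.
Reducing modulo 53: 3316320 = 62572·53 + 4, so 40^77 ≡ 4.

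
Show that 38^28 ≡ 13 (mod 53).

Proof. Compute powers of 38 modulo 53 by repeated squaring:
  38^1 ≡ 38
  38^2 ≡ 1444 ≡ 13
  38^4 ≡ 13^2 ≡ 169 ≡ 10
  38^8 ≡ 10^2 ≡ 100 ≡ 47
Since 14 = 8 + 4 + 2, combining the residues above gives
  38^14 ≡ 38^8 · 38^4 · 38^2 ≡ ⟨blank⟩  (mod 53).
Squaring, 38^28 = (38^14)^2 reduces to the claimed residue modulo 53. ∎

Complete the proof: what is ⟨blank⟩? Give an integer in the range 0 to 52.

38^8 · 38^4 · 38^2 ≡ 47 · 10 · 13 = 6110.
6110 mod 53 = 15, so 38^14 ≡ 15 (mod 53).

15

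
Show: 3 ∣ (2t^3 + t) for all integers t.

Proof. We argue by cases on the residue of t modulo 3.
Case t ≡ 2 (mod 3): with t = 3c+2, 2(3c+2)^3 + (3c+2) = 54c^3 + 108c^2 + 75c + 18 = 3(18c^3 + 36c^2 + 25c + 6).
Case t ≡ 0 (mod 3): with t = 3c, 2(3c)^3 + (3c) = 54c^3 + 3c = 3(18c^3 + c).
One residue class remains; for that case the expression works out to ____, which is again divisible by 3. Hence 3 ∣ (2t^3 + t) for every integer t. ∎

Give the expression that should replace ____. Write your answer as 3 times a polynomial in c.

The residues treated are {2, 0}, so the missing case is t ≡ 1 (mod 3); write t = 3c+1.
Then 2(3c+1)^3 + (3c+1) = 54c^3 + 54c^2 + 21c + 3 = 3(18c^3 + 18c^2 + 7c + 1).

3(18c^3 + 18c^2 + 7c + 1)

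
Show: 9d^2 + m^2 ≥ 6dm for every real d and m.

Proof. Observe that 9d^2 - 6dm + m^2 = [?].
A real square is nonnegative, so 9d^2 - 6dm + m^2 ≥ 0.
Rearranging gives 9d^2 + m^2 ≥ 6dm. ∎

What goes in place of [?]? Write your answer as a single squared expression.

9d^2 - 6dm + m^2 is a perfect-square trinomial: the outer terms are (3d)^2 and (m)^2, and the cross term is -2·3d·m.
So 9d^2 - 6dm + m^2 = (3d - m)^2 ≥ 0.

(3d - m)^2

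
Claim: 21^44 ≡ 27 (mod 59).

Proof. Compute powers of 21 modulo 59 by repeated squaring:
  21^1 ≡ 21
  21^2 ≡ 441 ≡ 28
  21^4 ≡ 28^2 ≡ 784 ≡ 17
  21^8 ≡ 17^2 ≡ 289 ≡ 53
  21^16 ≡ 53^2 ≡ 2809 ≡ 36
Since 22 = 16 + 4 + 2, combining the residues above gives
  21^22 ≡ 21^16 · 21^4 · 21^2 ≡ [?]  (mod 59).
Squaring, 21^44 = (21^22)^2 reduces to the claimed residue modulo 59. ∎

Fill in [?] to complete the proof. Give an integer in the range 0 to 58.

26

21^16 · 21^4 · 21^2 ≡ 36 · 17 · 28 = 17136.
17136 mod 59 = 26, so 21^22 ≡ 26 (mod 59).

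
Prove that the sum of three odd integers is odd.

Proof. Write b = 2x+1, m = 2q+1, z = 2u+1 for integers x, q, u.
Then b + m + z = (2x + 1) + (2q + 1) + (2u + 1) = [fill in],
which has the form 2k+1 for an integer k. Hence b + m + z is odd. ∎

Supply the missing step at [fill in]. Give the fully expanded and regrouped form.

2(q + u + x + 1) + 1

Expanding: (2x + 1) + (2q + 1) + (2u + 1) = 2q + 2u + 2x + 3.
Every term except the constant is even, so this is 2(q + u + x + 1) + 1,
and q + u + x + 1 ∈ ℤ gives the required form.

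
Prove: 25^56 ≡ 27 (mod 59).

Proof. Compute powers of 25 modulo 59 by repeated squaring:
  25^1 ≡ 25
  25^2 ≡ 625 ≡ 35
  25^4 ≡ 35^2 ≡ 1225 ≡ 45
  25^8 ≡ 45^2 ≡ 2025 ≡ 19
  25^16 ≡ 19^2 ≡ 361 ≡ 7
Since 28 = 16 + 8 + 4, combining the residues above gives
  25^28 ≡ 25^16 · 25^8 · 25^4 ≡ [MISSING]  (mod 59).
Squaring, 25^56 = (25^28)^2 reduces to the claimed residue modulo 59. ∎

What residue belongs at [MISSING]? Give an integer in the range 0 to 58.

26

Multiply the listed residues: 7 · 19 · 45 = 133 → 5985.
Reducing modulo 59: 5985 = 101·59 + 26, so 25^28 ≡ 26.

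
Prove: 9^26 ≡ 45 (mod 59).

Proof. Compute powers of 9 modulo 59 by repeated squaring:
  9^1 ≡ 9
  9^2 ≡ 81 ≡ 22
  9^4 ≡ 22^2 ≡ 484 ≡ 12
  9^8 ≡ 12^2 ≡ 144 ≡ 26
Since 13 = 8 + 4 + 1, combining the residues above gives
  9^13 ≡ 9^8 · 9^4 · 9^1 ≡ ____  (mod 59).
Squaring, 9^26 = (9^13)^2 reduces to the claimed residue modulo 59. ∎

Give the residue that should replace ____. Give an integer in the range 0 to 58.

9^8 · 9^4 · 9^1 ≡ 26 · 12 · 9 = 2808.
2808 mod 59 = 35, so 9^13 ≡ 35 (mod 59).

35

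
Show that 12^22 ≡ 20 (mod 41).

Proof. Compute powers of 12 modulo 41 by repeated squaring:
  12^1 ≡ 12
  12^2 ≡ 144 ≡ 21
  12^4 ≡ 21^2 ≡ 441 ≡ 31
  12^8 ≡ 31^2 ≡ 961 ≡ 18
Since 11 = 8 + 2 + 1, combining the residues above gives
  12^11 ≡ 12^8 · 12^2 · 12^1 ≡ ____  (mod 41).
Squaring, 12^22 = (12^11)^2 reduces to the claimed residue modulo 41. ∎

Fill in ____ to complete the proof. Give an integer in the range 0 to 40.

26

Multiply the listed residues: 18 · 21 · 12 = 378 → 4536.
Reducing modulo 41: 4536 = 110·41 + 26, so 12^11 ≡ 26.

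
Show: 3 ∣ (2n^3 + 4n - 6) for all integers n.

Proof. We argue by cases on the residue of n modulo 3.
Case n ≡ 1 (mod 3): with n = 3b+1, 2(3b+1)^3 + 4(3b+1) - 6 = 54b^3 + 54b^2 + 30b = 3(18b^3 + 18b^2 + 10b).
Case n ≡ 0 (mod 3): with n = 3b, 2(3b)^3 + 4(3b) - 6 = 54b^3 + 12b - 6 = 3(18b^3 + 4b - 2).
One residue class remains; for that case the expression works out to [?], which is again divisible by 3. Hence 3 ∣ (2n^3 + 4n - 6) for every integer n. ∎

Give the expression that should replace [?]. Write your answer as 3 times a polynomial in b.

3(18b^3 + 36b^2 + 28b + 6)

The residues treated are {1, 0}, so the missing case is n ≡ 2 (mod 3); write n = 3b+2.
Then 2(3b+2)^3 + 4(3b+2) - 6 = 54b^3 + 108b^2 + 84b + 18 = 3(18b^3 + 36b^2 + 28b + 6).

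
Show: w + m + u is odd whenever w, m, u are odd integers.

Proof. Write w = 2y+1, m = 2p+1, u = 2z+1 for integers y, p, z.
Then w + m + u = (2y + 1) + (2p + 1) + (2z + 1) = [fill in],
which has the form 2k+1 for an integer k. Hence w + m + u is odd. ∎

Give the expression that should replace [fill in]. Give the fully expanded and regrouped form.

Expanding: (2y + 1) + (2p + 1) + (2z + 1) = 2p + 2y + 2z + 3.
Every term except the constant is even, so this is 2(p + y + z + 1) + 1,
and p + y + z + 1 ∈ ℤ gives the required form.

2(p + y + z + 1) + 1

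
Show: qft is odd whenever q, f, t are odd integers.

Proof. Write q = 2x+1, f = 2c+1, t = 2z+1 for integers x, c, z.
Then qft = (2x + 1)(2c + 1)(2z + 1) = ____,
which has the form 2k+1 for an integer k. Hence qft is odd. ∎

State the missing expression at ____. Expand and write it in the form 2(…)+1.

2(4cxz + 2cx + 2cz + c + 2xz + x + z) + 1

(2x + 1)(2c + 1)(2z + 1) = 8cxz + 4cx + 4cz + 2c + 4xz + 2x + 2z + 1
= 2(4cxz + 2cx + 2cz + c + 2xz + x + z) + 1.
Since 4cxz + 2cx + 2cz + c + 2xz + x + z is an integer, the product is of the form 2k+1 for an integer k.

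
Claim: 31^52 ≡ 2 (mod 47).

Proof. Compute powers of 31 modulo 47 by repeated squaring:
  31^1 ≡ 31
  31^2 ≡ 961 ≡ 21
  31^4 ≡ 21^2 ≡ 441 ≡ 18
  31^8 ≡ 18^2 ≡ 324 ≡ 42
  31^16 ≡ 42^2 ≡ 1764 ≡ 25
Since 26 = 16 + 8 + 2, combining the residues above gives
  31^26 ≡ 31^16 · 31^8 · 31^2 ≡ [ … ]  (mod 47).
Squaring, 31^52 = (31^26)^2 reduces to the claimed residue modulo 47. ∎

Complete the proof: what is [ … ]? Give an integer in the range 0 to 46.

7

31^16 · 31^8 · 31^2 ≡ 25 · 42 · 21 = 22050.
22050 mod 47 = 7, so 31^26 ≡ 7 (mod 47).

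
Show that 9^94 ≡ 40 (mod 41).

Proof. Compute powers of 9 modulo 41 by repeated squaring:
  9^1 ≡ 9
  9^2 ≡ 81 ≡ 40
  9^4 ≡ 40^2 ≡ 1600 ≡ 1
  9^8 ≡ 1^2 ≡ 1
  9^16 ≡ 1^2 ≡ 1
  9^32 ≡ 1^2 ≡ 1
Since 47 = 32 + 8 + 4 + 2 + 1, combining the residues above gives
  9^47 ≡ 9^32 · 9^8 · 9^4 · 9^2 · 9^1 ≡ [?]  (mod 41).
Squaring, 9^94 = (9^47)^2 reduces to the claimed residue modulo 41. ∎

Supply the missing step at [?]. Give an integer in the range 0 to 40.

9^32 · 9^8 · 9^4 · 9^2 · 9^1 ≡ 1 · 1 · 1 · 40 · 9 = 360.
360 mod 41 = 32, so 9^47 ≡ 32 (mod 41).

32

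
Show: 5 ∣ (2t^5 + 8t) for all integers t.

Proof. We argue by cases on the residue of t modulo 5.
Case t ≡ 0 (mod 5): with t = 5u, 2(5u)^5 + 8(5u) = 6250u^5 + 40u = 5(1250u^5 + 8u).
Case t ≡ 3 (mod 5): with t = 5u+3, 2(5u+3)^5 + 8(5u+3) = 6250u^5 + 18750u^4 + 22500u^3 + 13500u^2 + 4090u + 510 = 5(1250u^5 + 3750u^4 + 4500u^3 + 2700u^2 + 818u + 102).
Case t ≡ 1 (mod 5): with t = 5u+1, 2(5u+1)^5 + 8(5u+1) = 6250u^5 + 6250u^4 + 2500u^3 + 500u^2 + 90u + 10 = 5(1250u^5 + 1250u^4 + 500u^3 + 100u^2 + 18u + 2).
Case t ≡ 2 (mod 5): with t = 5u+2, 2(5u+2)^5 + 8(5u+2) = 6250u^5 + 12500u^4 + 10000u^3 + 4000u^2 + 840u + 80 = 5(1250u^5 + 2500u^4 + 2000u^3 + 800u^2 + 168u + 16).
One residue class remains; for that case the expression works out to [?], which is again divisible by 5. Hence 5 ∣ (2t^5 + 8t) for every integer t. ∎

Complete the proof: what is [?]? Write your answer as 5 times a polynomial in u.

5(1250u^5 + 5000u^4 + 8000u^3 + 6400u^2 + 2568u + 416)

Only t ≡ 4 (mod 5) is unaccounted for. Put t = 5u+4:
2(5u+4)^5 + 8(5u+4) expands to 6250u^5 + 25000u^4 + 40000u^3 + 32000u^2 + 12840u + 2080,
and factoring out 5 leaves 5(1250u^5 + 5000u^4 + 8000u^3 + 6400u^2 + 2568u + 416).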